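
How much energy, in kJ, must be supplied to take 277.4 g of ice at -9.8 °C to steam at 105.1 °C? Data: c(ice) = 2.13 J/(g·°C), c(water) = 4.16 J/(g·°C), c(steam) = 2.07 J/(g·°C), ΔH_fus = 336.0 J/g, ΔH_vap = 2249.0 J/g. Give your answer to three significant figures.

q = 841 kJ

q1 (heat ice -9.8→0.0 °C): 277.4 × 2.13 × 9.8 = 5790 J
q2 (melt at 0 °C): 277.4 × 336.0 = 93206 J
q3 (heat water 0.0→100.0 °C): 277.4 × 4.16 × 100.0 = 115398 J
q4 (vaporize at 100 °C): 277.4 × 2249.0 = 623873 J
q5 (heat steam 100.0→105.1 °C): 277.4 × 2.07 × 5.1 = 2929 J
Total: 5790 + 93206 + 115398 + 623873 + 2929 = 841196 J = 841 kJ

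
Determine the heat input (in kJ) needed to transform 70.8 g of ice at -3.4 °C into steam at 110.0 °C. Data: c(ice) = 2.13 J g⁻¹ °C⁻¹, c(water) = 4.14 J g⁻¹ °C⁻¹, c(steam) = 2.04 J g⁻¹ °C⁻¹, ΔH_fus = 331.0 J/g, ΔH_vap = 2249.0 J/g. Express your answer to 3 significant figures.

q = 214 kJ

q1 (heat ice -3.4→0.0 °C): 70.8 × 2.13 × 3.4 = 513 J
q2 (melt at 0 °C): 70.8 × 331.0 = 23435 J
q3 (heat water 0.0→100.0 °C): 70.8 × 4.14 × 100.0 = 29311 J
q4 (vaporize at 100 °C): 70.8 × 2249.0 = 159229 J
q5 (heat steam 100.0→110.0 °C): 70.8 × 2.04 × 10.0 = 1444 J
Total: 513 + 23435 + 29311 + 159229 + 1444 = 213932 J = 214 kJ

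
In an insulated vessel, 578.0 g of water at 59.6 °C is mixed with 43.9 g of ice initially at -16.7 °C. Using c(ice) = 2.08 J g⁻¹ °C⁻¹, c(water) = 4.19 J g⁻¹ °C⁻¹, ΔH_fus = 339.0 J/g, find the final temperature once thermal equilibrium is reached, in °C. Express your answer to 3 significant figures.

Heat to bring ice to 0 °C and melt it: q₁ = 43.9×2.08×16.7 + 43.9×339.0 = 16407 J
Heat the water can supply cooling to 0 °C: 578.0×4.19×59.6 = 144340 J > q₁, so all ice melts.
Energy balance: 578.0×4.19×(59.6 − T) = 16407 + 43.9×4.19×(T − 0)
2421.82(59.6 − T) = 16407 + 183.941 T
144340 − 16407 = 2605.761 T
T = 127933 / 2605.761 = 49.10 °C

T_f = 49.1 °C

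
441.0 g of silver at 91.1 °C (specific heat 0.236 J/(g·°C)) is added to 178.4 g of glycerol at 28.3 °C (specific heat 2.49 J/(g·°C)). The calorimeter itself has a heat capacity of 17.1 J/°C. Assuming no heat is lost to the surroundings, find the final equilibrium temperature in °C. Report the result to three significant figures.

Heat lost by silver = heat gained by glycerol + calorimeter.
(441.0)(0.236)(91.1 − T) = [(178.4)(2.49) + 17.1](T − 28.3)
104.076 (91.1 − T) = 461.316 (T − 28.3)
9481.3 − 104.076 T = 461.316 T − 13055
22536.3 = 565.392 T
T = 39.86 °C

T_f = 39.9 °C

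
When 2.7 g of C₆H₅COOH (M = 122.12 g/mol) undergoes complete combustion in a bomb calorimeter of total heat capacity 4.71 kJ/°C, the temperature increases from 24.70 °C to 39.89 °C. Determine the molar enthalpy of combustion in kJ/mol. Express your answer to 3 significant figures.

ΔT = 39.89 − 24.70 = 15.19 °C
q_cal = C_cal × ΔT = 4.71 × 15.19 = 71.5449 kJ
n = 2.7 / 122.12 = 0.02211 mol
q_rxn = −q_cal = -71.5449 kJ
ΔH = -71.5449 / 0.02211 = -3236 kJ/mol

ΔH = -3240 kJ/mol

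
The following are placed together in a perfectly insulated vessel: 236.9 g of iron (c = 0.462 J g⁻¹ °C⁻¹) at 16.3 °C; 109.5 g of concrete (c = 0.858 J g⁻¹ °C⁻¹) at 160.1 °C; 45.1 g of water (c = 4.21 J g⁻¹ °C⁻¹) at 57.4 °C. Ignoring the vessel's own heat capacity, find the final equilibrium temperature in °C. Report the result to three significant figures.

Σ mᵢcᵢ(T − Tᵢ) = 0  ⇒  T = Σ mᵢcᵢTᵢ / Σ mᵢcᵢ
Σ mᵢcᵢ = 236.9×0.462 + 109.5×0.858 + 45.1×4.21 = 393.2698
Σ mᵢcᵢTᵢ = 109.4478×16.3 + 93.951×160.1 + 189.871×57.4 = 27724
T = 27724 / 393.2698 = 70.50 °C

T_f = 70.5 °C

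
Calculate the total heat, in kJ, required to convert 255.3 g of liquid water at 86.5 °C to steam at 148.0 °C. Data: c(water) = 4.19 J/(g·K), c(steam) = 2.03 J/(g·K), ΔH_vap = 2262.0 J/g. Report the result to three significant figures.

q1 (heat water 86.5→100.0 °C): 255.3 × 4.19 × 13.5 = 14441 J
q2 (vaporize at 100 °C): 255.3 × 2262.0 = 577489 J
q3 (heat steam 100.0→148.0 °C): 255.3 × 2.03 × 48.0 = 24876 J
Total: 14441 + 577489 + 24876 = 616806 J = 617 kJ

q = 617 kJ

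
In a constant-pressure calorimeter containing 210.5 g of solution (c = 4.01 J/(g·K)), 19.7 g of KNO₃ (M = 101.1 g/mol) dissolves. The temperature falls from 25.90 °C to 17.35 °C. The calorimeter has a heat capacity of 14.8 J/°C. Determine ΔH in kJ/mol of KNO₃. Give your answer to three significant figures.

|ΔT| = |17.35 − 25.90| = 8.55 °C
|q_surr| = (210.5 × 4.01 + 14.8) × 8.55 = 858.905 × 8.55 = 7344 J
n(KNO₃) = 19.7 / 101.1 = 0.1949 mol
Temperature fell, so q_rxn = +|q_surr| = 7.344 kJ
ΔH = q_rxn / n = 37.68 kJ/mol

ΔH = 37.7 kJ/mol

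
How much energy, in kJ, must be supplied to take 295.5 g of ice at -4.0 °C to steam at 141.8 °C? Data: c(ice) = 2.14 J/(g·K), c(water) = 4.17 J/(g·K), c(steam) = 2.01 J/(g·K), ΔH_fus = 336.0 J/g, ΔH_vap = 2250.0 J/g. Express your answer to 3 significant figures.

q1 (heat ice -4.0→0.0 °C): 295.5 × 2.14 × 4.0 = 2529 J
q2 (melt at 0 °C): 295.5 × 336.0 = 99288 J
q3 (heat water 0.0→100.0 °C): 295.5 × 4.17 × 100.0 = 123224 J
q4 (vaporize at 100 °C): 295.5 × 2250.0 = 664875 J
q5 (heat steam 100.0→141.8 °C): 295.5 × 2.01 × 41.8 = 24827 J
Total: 2529 + 99288 + 123224 + 664875 + 24827 = 914743 J = 915 kJ

q = 915 kJ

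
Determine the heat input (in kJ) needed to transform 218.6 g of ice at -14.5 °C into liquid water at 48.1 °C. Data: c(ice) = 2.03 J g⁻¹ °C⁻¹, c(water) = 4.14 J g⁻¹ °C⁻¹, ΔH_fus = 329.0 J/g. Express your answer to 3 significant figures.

q = 122 kJ

q1 (heat ice -14.5→0.0 °C): 218.6 × 2.03 × 14.5 = 6434 J
q2 (melt at 0 °C): 218.6 × 329.0 = 71919 J
q3 (heat water 0.0→48.1 °C): 218.6 × 4.14 × 48.1 = 43531 J
Total: 6434 + 71919 + 43531 = 121884 J = 122 kJ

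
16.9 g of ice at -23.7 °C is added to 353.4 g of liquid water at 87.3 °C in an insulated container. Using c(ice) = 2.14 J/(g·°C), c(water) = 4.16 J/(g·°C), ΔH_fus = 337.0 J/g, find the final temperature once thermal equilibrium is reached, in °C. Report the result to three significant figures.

Heat to bring ice to 0 °C and melt it: q₁ = 16.9×2.14×23.7 + 16.9×337.0 = 6552.4 J
Heat the water can supply cooling to 0 °C: 353.4×4.16×87.3 = 128344 J > q₁, so all ice melts.
Energy balance: 353.4×4.16×(87.3 − T) = 6552.4 + 16.9×4.16×(T − 0)
1470.144(87.3 − T) = 6552.4 + 70.304 T
128344 − 6552.4 = 1540.448 T
T = 121791.6 / 1540.448 = 79.06 °C

T_f = 79.1 °C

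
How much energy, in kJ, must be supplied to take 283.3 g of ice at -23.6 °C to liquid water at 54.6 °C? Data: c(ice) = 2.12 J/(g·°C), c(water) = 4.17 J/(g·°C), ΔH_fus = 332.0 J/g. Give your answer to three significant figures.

q1 (heat ice -23.6→0.0 °C): 283.3 × 2.12 × 23.6 = 14174 J
q2 (melt at 0 °C): 283.3 × 332.0 = 94056 J
q3 (heat water 0.0→54.6 °C): 283.3 × 4.17 × 54.6 = 64502 J
Total: 14174 + 94056 + 64502 = 172732 J = 173 kJ

q = 173 kJ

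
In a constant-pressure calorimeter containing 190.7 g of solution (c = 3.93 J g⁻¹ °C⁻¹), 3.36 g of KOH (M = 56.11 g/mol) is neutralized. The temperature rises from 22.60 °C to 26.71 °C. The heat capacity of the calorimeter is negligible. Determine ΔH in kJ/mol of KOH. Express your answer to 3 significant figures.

|ΔT| = |26.71 − 22.60| = 4.11 °C
|q_surr| = (190.7 × 3.93) × 4.11 = 749.451 × 4.11 = 3080 J
n(KOH) = 3.36 / 56.11 = 0.05988 mol
Temperature rose, so q_rxn = −|q_surr| = -3.080 kJ
ΔH = q_rxn / n = -51.44 kJ/mol

ΔH = -51.4 kJ/mol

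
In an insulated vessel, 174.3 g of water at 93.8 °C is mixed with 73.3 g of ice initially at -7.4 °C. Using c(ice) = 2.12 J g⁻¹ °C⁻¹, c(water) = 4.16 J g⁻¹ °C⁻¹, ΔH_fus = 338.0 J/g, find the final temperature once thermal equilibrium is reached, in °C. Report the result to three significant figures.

Heat to bring ice to 0 °C and melt it: q₁ = 73.3×2.12×7.4 + 73.3×338.0 = 25925 J
Heat the water can supply cooling to 0 °C: 174.3×4.16×93.8 = 68013.3 J > q₁, so all ice melts.
Energy balance: 174.3×4.16×(93.8 − T) = 25925 + 73.3×4.16×(T − 0)
725.088(93.8 − T) = 25925 + 304.928 T
68013.3 − 25925 = 1030.016 T
T = 42088.3 / 1030.016 = 40.86 °C

T_f = 40.9 °C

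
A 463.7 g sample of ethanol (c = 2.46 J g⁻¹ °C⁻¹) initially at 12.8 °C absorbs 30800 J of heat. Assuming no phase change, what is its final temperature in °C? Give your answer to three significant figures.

T_f = 39.8 °C

ΔT = q / (m c) = 30800 / (463.7 × 2.46) = 27.00 °C
T_f = 12.8 + 27.00 = 39.80 °C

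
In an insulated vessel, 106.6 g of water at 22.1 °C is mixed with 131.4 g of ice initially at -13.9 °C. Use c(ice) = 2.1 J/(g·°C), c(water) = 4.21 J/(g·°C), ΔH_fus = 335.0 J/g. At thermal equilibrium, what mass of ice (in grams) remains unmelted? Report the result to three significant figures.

m_ice remaining = 113 g

Heat to warm all ice to 0 °C: 131.4×2.1×13.9 = 3835.6 J
Heat released by water cooling to 0 °C: 106.6×4.21×22.1 = 9918.2 J
9918.2 J < 3835.6 + 131.4×335.0 = 47854.6 J, so not all ice melts; final T = 0 °C.
Heat left for melting: 9918.2 − 3835.6 = 6082.6 J
Mass melted = 6082.6 / 335.0 = 18.16 g
Ice remaining = 131.4 − 18.16 = 113.24 g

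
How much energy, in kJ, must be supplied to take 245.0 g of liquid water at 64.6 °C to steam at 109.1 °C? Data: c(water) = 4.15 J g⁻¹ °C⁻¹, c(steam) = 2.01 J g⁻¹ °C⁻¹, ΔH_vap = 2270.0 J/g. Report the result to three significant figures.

q1 (heat water 64.6→100.0 °C): 245.0 × 4.15 × 35.4 = 35993 J
q2 (vaporize at 100 °C): 245.0 × 2270.0 = 556150 J
q3 (heat steam 100.0→109.1 °C): 245.0 × 2.01 × 9.1 = 4481 J
Total: 35993 + 556150 + 4481 = 596624 J = 597 kJ

q = 597 kJ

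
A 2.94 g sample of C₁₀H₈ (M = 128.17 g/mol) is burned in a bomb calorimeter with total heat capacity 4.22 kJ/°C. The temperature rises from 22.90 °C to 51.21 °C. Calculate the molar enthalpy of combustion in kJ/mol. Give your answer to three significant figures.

ΔT = 51.21 − 22.90 = 28.31 °C
q_cal = C_cal × ΔT = 4.22 × 28.31 = 119.4682 kJ
n = 2.94 / 128.17 = 0.02294 mol
q_rxn = −q_cal = -119.4682 kJ
ΔH = -119.4682 / 0.02294 = -5208 kJ/mol

ΔH = -5210 kJ/mol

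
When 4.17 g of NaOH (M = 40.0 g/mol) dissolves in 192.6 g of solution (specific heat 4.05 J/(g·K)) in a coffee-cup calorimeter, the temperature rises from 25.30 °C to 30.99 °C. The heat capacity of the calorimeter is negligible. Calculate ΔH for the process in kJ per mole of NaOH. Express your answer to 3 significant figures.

|ΔT| = |30.99 − 25.30| = 5.69 °C
|q_surr| = (192.6 × 4.05) × 5.69 = 780.03 × 5.69 = 4438 J
n(NaOH) = 4.17 / 40.0 = 0.1043 mol
Temperature rose, so q_rxn = −|q_surr| = -4.438 kJ
ΔH = q_rxn / n = -42.55 kJ/mol

ΔH = -42.6 kJ/mol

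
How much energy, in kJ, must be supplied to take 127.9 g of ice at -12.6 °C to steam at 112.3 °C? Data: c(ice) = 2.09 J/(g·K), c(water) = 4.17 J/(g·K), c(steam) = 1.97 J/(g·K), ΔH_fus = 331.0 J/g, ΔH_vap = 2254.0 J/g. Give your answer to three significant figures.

q1 (heat ice -12.6→0.0 °C): 127.9 × 2.09 × 12.6 = 3368 J
q2 (melt at 0 °C): 127.9 × 331.0 = 42335 J
q3 (heat water 0.0→100.0 °C): 127.9 × 4.17 × 100.0 = 53334 J
q4 (vaporize at 100 °C): 127.9 × 2254.0 = 288287 J
q5 (heat steam 100.0→112.3 °C): 127.9 × 1.97 × 12.3 = 3099 J
Total: 3368 + 42335 + 53334 + 288287 + 3099 = 390423 J = 390 kJ

q = 390 kJ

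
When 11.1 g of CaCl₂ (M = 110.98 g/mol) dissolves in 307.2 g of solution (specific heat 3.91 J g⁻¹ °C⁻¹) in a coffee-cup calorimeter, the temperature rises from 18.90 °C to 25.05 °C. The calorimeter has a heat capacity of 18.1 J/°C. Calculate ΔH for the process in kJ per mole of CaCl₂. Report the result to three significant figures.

ΔH = -75.0 kJ/mol

|ΔT| = |25.05 − 18.90| = 6.15 °C
|q_surr| = (307.2 × 3.91 + 18.1) × 6.15 = 1219.252 × 6.15 = 7498 J
n(CaCl₂) = 11.1 / 110.98 = 0.1000 mol
Temperature rose, so q_rxn = −|q_surr| = -7.498 kJ
ΔH = q_rxn / n = -74.98 kJ/mol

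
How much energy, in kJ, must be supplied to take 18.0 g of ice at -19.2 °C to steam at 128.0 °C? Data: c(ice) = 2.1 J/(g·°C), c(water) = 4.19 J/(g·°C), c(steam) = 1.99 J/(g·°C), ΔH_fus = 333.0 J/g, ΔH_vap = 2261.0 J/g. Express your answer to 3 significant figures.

q = 56.0 kJ

q1 (heat ice -19.2→0.0 °C): 18.0 × 2.1 × 19.2 = 726 J
q2 (melt at 0 °C): 18.0 × 333.0 = 5994 J
q3 (heat water 0.0→100.0 °C): 18.0 × 4.19 × 100.0 = 7542 J
q4 (vaporize at 100 °C): 18.0 × 2261.0 = 40698 J
q5 (heat steam 100.0→128.0 °C): 18.0 × 1.99 × 28.0 = 1003 J
Total: 726 + 5994 + 7542 + 40698 + 1003 = 55963 J = 56.0 kJ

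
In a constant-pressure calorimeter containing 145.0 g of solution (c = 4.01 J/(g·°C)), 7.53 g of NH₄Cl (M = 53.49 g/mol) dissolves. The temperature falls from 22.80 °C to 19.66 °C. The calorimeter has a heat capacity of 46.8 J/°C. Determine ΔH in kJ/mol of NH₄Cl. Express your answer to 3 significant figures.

ΔH = 14.0 kJ/mol

|ΔT| = |19.66 − 22.80| = 3.14 °C
|q_surr| = (145.0 × 4.01 + 46.8) × 3.14 = 628.25 × 3.14 = 1973 J
n(NH₄Cl) = 7.53 / 53.49 = 0.1408 mol
Temperature fell, so q_rxn = +|q_surr| = 1.973 kJ
ΔH = q_rxn / n = 14.01 kJ/mol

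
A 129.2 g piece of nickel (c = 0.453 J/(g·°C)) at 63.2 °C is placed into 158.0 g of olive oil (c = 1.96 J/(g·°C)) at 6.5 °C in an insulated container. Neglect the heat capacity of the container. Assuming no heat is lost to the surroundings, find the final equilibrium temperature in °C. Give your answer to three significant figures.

T_f = 15.5 °C

Heat lost by nickel = heat gained by olive oil.
(129.2)(0.453)(63.2 − T) = (158.0)(1.96)(T − 6.5)
58.5276 (63.2 − T) = 309.68 (T − 6.5)
3698.9 − 58.5276 T = 309.68 T − 2012.9
5711.8 = 368.2076 T
T = 15.51 °C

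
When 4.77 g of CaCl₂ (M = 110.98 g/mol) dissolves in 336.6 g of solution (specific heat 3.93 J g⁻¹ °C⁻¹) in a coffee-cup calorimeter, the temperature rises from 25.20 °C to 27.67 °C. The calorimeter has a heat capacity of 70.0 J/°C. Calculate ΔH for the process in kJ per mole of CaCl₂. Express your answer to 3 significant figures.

|ΔT| = |27.67 − 25.20| = 2.47 °C
|q_surr| = (336.6 × 3.93 + 70.0) × 2.47 = 1392.838 × 2.47 = 3440 J
n(CaCl₂) = 4.77 / 110.98 = 0.04298 mol
Temperature rose, so q_rxn = −|q_surr| = -3.440 kJ
ΔH = q_rxn / n = -80.04 kJ/mol

ΔH = -80.0 kJ/mol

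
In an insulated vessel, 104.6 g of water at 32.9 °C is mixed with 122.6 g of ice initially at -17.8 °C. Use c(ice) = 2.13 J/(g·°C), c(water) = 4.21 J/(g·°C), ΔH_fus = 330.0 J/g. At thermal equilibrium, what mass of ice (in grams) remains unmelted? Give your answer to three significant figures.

m_ice remaining = 92.8 g

Heat to warm all ice to 0 °C: 122.6×2.13×17.8 = 4648.3 J
Heat released by water cooling to 0 °C: 104.6×4.21×32.9 = 14488 J
14488 J < 4648.3 + 122.6×330.0 = 45106.3 J, so not all ice melts; final T = 0 °C.
Heat left for melting: 14488 − 4648.3 = 9839.7 J
Mass melted = 9839.7 / 330.0 = 29.82 g
Ice remaining = 122.6 − 29.82 = 92.78 g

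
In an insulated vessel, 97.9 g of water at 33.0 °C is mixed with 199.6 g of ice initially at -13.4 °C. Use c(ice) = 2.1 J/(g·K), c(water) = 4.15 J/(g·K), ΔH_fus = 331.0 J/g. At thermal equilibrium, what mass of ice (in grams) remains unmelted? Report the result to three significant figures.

Heat to warm all ice to 0 °C: 199.6×2.1×13.4 = 5616.7 J
Heat released by water cooling to 0 °C: 97.9×4.15×33.0 = 13407 J
13407 J < 5616.7 + 199.6×331.0 = 71684.3 J, so not all ice melts; final T = 0 °C.
Heat left for melting: 13407 − 5616.7 = 7790.3 J
Mass melted = 7790.3 / 331.0 = 23.54 g
Ice remaining = 199.6 − 23.54 = 176.06 g

m_ice remaining = 176 g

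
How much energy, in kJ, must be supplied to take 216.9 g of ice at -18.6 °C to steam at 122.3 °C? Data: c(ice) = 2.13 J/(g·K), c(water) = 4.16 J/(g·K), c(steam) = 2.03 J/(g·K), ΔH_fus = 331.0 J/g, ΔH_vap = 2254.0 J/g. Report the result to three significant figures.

q1 (heat ice -18.6→0.0 °C): 216.9 × 2.13 × 18.6 = 8593 J
q2 (melt at 0 °C): 216.9 × 331.0 = 71794 J
q3 (heat water 0.0→100.0 °C): 216.9 × 4.16 × 100.0 = 90230 J
q4 (vaporize at 100 °C): 216.9 × 2254.0 = 488893 J
q5 (heat steam 100.0→122.3 °C): 216.9 × 2.03 × 22.3 = 9819 J
Total: 8593 + 71794 + 90230 + 488893 + 9819 = 669329 J = 669 kJ

q = 669 kJ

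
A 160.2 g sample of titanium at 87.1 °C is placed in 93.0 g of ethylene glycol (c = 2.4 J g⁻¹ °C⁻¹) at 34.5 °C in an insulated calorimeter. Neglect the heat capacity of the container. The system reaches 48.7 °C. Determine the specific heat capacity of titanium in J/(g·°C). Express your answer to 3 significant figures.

q_gained = (93.0 × 2.4) × (48.7 − 34.5) = 3169 J
q_lost = 160.2 × c × (87.1 − 48.7) = 6151.68 c
Set equal: c = 3169 / 6151.68 = 0.515 J/(g·°C)

c = 0.515 J/(g·°C)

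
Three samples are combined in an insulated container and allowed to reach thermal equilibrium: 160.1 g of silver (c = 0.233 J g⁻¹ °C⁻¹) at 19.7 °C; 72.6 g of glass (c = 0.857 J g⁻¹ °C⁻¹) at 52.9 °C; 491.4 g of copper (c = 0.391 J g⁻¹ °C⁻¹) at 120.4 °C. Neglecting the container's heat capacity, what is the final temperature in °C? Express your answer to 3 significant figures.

Σ mᵢcᵢ(T − Tᵢ) = 0  ⇒  T = Σ mᵢcᵢTᵢ / Σ mᵢcᵢ
Σ mᵢcᵢ = 160.1×0.233 + 72.6×0.857 + 491.4×0.391 = 291.6589
Σ mᵢcᵢTᵢ = 37.3033×19.7 + 62.2182×52.9 + 192.1374×120.4 = 27160
T = 27160 / 291.6589 = 93.12 °C

T_f = 93.1 °C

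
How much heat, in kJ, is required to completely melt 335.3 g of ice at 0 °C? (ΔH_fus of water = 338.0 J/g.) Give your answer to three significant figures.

q = 113 kJ

q = m × ΔH_fus = 335.3 × 338.0 = 113300 J = 113 kJ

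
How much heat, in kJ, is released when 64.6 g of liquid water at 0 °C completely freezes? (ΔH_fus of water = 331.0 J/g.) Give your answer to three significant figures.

q = m × ΔH_fus = 64.6 × 331.0 = 21380 J = 21.4 kJ

q = 21.4 kJ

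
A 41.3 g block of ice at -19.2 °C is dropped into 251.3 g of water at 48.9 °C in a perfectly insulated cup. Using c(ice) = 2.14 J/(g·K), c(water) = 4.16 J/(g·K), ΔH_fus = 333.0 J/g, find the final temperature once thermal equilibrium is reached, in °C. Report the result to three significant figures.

Heat to bring ice to 0 °C and melt it: q₁ = 41.3×2.14×19.2 + 41.3×333.0 = 15450 J
Heat the water can supply cooling to 0 °C: 251.3×4.16×48.9 = 51120.5 J > q₁, so all ice melts.
Energy balance: 251.3×4.16×(48.9 − T) = 15450 + 41.3×4.16×(T − 0)
1045.408(48.9 − T) = 15450 + 171.808 T
51120.5 − 15450 = 1217.216 T
T = 35670.5 / 1217.216 = 29.30 °C

T_f = 29.3 °C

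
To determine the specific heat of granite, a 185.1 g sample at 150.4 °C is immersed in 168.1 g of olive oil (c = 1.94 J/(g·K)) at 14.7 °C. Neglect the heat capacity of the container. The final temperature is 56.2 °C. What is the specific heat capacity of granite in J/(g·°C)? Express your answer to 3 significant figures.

q_gained = (168.1 × 1.94) × (56.2 − 14.7) = 13530 J
q_lost = 185.1 × c × (150.4 − 56.2) = 17436.42 c
Set equal: c = 13530 / 17436.42 = 0.776 J/(g·°C)

c = 0.776 J/(g·°C)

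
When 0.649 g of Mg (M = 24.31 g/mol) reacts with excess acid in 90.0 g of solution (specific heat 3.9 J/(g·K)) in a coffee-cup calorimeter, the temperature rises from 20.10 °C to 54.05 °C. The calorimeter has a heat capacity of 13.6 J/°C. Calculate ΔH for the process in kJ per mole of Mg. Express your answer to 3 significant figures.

ΔH = -464 kJ/mol

|ΔT| = |54.05 − 20.10| = 33.95 °C
|q_surr| = (90.0 × 3.9 + 13.6) × 33.95 = 364.6 × 33.95 = 12380 J
n(Mg) = 0.649 / 24.31 = 0.02670 mol
Temperature rose, so q_rxn = −|q_surr| = -12.38 kJ
ΔH = q_rxn / n = -463.7 kJ/mol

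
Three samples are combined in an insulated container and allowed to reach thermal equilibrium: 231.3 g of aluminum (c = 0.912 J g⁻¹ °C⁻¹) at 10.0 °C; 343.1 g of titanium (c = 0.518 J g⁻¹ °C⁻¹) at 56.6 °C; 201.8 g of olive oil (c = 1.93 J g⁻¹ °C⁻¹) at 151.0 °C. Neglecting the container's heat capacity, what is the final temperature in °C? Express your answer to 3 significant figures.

Σ mᵢcᵢ(T − Tᵢ) = 0  ⇒  T = Σ mᵢcᵢTᵢ / Σ mᵢcᵢ
Σ mᵢcᵢ = 231.3×0.912 + 343.1×0.518 + 201.8×1.93 = 778.1454
Σ mᵢcᵢTᵢ = 210.9456×10.0 + 177.7258×56.6 + 389.474×151.0 = 70979
T = 70979 / 778.1454 = 91.22 °C

T_f = 91.2 °C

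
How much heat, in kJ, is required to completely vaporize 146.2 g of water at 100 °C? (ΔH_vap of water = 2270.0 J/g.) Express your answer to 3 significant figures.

q = 332 kJ

q = m × ΔH_vap = 146.2 × 2270.0 = 331900 J = 332 kJ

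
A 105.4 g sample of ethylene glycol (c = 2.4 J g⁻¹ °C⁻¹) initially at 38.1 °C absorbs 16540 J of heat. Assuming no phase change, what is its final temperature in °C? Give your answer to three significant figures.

T_f = 103 °C

ΔT = q / (m c) = 16540 / (105.4 × 2.4) = 65.39 °C
T_f = 38.1 + 65.39 = 103.49 °C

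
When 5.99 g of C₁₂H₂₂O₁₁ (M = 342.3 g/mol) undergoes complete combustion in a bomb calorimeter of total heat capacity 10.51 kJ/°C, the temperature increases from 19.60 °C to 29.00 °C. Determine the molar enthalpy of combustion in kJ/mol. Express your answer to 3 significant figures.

ΔH = -5650 kJ/mol

ΔT = 29.00 − 19.60 = 9.40 °C
q_cal = C_cal × ΔT = 10.51 × 9.40 = 98.794 kJ
n = 5.99 / 342.3 = 0.01750 mol
q_rxn = −q_cal = -98.794 kJ
ΔH = -98.794 / 0.01750 = -5645 kJ/mol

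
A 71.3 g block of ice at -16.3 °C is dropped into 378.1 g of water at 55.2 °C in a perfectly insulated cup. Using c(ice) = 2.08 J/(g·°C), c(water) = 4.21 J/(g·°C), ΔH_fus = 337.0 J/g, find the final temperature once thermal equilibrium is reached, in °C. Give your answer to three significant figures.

T_f = 32.5 °C

Heat to bring ice to 0 °C and melt it: q₁ = 71.3×2.08×16.3 + 71.3×337.0 = 26445 J
Heat the water can supply cooling to 0 °C: 378.1×4.21×55.2 = 87867.4 J > q₁, so all ice melts.
Energy balance: 378.1×4.21×(55.2 − T) = 26445 + 71.3×4.21×(T − 0)
1591.801(55.2 − T) = 26445 + 300.173 T
87867.4 − 26445 = 1891.974 T
T = 61422.4 / 1891.974 = 32.46 °C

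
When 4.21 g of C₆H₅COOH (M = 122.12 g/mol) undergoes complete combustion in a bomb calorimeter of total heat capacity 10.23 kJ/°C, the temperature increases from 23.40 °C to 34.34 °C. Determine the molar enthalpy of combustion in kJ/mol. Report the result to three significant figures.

ΔH = -3250 kJ/mol

ΔT = 34.34 − 23.40 = 10.94 °C
q_cal = C_cal × ΔT = 10.23 × 10.94 = 111.9162 kJ
n = 4.21 / 122.12 = 0.03447 mol
q_rxn = −q_cal = -111.9162 kJ
ΔH = -111.9162 / 0.03447 = -3247 kJ/mol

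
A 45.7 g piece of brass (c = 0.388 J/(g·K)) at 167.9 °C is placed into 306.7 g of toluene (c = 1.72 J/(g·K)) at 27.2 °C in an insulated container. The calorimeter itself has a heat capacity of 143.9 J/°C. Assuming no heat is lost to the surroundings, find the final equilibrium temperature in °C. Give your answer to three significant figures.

T_f = 30.8 °C

Heat lost by brass = heat gained by toluene + calorimeter.
(45.7)(0.388)(167.9 − T) = [(306.7)(1.72) + 143.9](T − 27.2)
17.7316 (167.9 − T) = 671.424 (T − 27.2)
2977.1 − 17.7316 T = 671.424 T − 18263
21240.1 = 689.1556 T
T = 30.82 °C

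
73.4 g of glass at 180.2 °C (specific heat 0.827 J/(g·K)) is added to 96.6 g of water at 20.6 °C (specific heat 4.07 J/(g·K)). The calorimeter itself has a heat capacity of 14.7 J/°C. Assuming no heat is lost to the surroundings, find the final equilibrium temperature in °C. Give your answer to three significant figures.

Heat lost by glass = heat gained by water + calorimeter.
(73.4)(0.827)(180.2 − T) = [(96.6)(4.07) + 14.7](T − 20.6)
60.7018 (180.2 − T) = 407.862 (T − 20.6)
10938 − 60.7018 T = 407.862 T − 8402.0
19340.0 = 468.5638 T
T = 41.28 °C

T_f = 41.3 °C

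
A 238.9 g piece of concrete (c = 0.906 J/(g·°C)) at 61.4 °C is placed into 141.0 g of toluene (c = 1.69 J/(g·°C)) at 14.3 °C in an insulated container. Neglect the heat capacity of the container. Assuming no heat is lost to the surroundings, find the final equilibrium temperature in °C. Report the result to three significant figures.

T_f = 36.7 °C

Heat lost by concrete = heat gained by toluene.
(238.9)(0.906)(61.4 − T) = (141.0)(1.69)(T − 14.3)
216.4434 (61.4 − T) = 238.29 (T − 14.3)
13290 − 216.4434 T = 238.29 T − 3407.5
16697.5 = 454.7334 T
T = 36.72 °C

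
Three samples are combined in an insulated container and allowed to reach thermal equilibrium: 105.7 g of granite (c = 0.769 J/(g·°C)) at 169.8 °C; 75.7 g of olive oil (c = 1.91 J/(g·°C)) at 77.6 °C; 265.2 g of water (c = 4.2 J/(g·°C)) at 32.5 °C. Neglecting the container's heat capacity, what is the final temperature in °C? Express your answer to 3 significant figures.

Σ mᵢcᵢ(T − Tᵢ) = 0  ⇒  T = Σ mᵢcᵢTᵢ / Σ mᵢcᵢ
Σ mᵢcᵢ = 105.7×0.769 + 75.7×1.91 + 265.2×4.2 = 1339.7103
Σ mᵢcᵢTᵢ = 81.2833×169.8 + 144.587×77.6 + 1113.84×32.5 = 61222
T = 61222 / 1339.7103 = 45.70 °C

T_f = 45.7 °C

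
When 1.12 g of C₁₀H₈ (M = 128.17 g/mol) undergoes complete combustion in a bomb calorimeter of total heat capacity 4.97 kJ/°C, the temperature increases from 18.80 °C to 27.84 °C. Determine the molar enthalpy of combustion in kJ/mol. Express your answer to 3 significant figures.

ΔT = 27.84 − 18.80 = 9.04 °C
q_cal = C_cal × ΔT = 4.97 × 9.04 = 44.9288 kJ
n = 1.12 / 128.17 = 0.008738 mol
q_rxn = −q_cal = -44.9288 kJ
ΔH = -44.9288 / 0.008738 = -5142 kJ/mol

ΔH = -5140 kJ/mol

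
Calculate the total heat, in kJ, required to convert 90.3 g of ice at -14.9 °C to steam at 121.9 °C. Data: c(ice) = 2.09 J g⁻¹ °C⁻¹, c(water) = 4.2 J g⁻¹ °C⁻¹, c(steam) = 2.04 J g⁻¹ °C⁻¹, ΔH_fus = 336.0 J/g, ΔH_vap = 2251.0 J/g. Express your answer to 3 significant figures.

q = 278 kJ

q1 (heat ice -14.9→0.0 °C): 90.3 × 2.09 × 14.9 = 2812 J
q2 (melt at 0 °C): 90.3 × 336.0 = 30341 J
q3 (heat water 0.0→100.0 °C): 90.3 × 4.2 × 100.0 = 37926 J
q4 (vaporize at 100 °C): 90.3 × 2251.0 = 203265 J
q5 (heat steam 100.0→121.9 °C): 90.3 × 2.04 × 21.9 = 4034 J
Total: 2812 + 30341 + 37926 + 203265 + 4034 = 278378 J = 278 kJ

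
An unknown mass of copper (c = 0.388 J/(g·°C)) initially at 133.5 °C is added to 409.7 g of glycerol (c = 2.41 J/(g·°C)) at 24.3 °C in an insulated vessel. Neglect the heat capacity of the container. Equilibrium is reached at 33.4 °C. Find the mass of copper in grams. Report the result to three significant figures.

m = 231 g

q_gained = (409.7 × 2.41) × (33.4 − 24.3) = 8985 J
q_lost = m × 0.388 × (133.5 − 33.4) = 38.8388 m
m = 8985 / 38.8388 = 231 g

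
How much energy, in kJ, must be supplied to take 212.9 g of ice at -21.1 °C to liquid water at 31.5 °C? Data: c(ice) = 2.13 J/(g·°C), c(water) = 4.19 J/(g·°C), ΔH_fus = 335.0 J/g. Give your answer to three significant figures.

q = 109 kJ

q1 (heat ice -21.1→0.0 °C): 212.9 × 2.13 × 21.1 = 9568 J
q2 (melt at 0 °C): 212.9 × 335.0 = 71322 J
q3 (heat water 0.0→31.5 °C): 212.9 × 4.19 × 31.5 = 28100 J
Total: 9568 + 71322 + 28100 = 108990 J = 109 kJ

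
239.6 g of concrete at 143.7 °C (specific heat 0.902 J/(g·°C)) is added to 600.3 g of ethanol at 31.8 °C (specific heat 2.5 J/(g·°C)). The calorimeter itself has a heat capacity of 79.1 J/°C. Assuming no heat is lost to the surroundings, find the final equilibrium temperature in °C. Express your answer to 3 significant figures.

Heat lost by concrete = heat gained by ethanol + calorimeter.
(239.6)(0.902)(143.7 − T) = [(600.3)(2.5) + 79.1](T − 31.8)
216.1192 (143.7 − T) = 1579.85 (T − 31.8)
31056 − 216.1192 T = 1579.85 T − 50239
81295 = 1795.9692 T
T = 45.27 °C

T_f = 45.3 °C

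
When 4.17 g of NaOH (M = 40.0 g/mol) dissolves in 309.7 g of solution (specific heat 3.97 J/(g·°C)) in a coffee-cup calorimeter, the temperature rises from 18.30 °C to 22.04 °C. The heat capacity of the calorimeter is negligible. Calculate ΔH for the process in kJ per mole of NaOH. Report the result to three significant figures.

ΔH = -44.1 kJ/mol

|ΔT| = |22.04 − 18.30| = 3.74 °C
|q_surr| = (309.7 × 3.97) × 3.74 = 1229.509 × 3.74 = 4598 J
n(NaOH) = 4.17 / 40.0 = 0.1043 mol
Temperature rose, so q_rxn = −|q_surr| = -4.598 kJ
ΔH = q_rxn / n = -44.08 kJ/mol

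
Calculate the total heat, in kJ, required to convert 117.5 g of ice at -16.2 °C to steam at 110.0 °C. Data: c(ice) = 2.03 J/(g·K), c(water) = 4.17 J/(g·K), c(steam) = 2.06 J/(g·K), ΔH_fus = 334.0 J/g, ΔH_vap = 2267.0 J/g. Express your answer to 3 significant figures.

q1 (heat ice -16.2→0.0 °C): 117.5 × 2.03 × 16.2 = 3864 J
q2 (melt at 0 °C): 117.5 × 334.0 = 39245 J
q3 (heat water 0.0→100.0 °C): 117.5 × 4.17 × 100.0 = 48998 J
q4 (vaporize at 100 °C): 117.5 × 2267.0 = 266373 J
q5 (heat steam 100.0→110.0 °C): 117.5 × 2.06 × 10.0 = 2421 J
Total: 3864 + 39245 + 48998 + 266373 + 2421 = 360901 J = 361 kJ

q = 361 kJ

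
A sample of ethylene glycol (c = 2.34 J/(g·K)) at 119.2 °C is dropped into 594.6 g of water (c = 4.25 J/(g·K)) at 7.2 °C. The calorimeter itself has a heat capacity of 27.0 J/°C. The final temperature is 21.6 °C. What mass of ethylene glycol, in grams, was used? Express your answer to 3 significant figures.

m = 161 g

q_gained = (594.6 × 4.25 + 27.0) × (21.6 − 7.2) = 36780 J
q_lost = m × 2.34 × (119.2 − 21.6) = 228.384 m
m = 36780 / 228.384 = 161 g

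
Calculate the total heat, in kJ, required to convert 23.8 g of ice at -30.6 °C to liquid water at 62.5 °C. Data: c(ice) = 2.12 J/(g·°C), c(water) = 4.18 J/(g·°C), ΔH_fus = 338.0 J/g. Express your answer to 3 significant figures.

q1 (heat ice -30.6→0.0 °C): 23.8 × 2.12 × 30.6 = 1544 J
q2 (melt at 0 °C): 23.8 × 338.0 = 8044 J
q3 (heat water 0.0→62.5 °C): 23.8 × 4.18 × 62.5 = 6218 J
Total: 1544 + 8044 + 6218 = 15806 J = 15.8 kJ

q = 15.8 kJ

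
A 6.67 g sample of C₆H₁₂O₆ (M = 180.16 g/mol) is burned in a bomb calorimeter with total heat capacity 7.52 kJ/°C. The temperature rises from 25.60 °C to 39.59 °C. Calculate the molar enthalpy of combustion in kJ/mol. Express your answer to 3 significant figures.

ΔT = 39.59 − 25.60 = 13.99 °C
q_cal = C_cal × ΔT = 7.52 × 13.99 = 105.2048 kJ
n = 6.67 / 180.16 = 0.03702 mol
q_rxn = −q_cal = -105.2048 kJ
ΔH = -105.2048 / 0.03702 = -2842 kJ/mol

ΔH = -2840 kJ/mol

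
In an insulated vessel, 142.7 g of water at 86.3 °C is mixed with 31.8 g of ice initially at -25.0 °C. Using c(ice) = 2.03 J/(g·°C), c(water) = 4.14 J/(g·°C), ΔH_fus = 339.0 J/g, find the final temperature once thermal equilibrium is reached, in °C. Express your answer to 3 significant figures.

T_f = 53.4 °C

Heat to bring ice to 0 °C and melt it: q₁ = 31.8×2.03×25.0 + 31.8×339.0 = 12394 J
Heat the water can supply cooling to 0 °C: 142.7×4.14×86.3 = 50984.1 J > q₁, so all ice melts.
Energy balance: 142.7×4.14×(86.3 − T) = 12394 + 31.8×4.14×(T − 0)
590.778(86.3 − T) = 12394 + 131.652 T
50984.1 − 12394 = 722.430 T
T = 38590.1 / 722.430 = 53.42 °C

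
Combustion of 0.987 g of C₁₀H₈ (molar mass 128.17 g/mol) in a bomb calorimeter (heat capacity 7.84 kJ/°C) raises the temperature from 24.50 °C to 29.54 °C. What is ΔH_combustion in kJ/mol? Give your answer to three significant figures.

ΔT = 29.54 − 24.50 = 5.04 °C
q_cal = C_cal × ΔT = 7.84 × 5.04 = 39.5136 kJ
n = 0.987 / 128.17 = 0.007701 mol
q_rxn = −q_cal = -39.5136 kJ
ΔH = -39.5136 / 0.007701 = -5131 kJ/mol

ΔH = -5130 kJ/mol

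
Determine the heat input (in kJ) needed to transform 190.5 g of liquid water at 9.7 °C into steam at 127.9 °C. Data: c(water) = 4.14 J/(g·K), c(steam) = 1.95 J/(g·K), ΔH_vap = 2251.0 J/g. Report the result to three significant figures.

q1 (heat water 9.7→100.0 °C): 190.5 × 4.14 × 90.3 = 71217 J
q2 (vaporize at 100 °C): 190.5 × 2251.0 = 428816 J
q3 (heat steam 100.0→127.9 °C): 190.5 × 1.95 × 27.9 = 10364 J
Total: 71217 + 428816 + 10364 = 510397 J = 510 kJ

q = 510 kJ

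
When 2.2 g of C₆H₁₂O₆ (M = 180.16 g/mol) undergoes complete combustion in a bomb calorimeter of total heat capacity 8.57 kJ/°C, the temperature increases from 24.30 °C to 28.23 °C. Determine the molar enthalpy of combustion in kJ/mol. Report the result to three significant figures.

ΔH = -2760 kJ/mol

ΔT = 28.23 − 24.30 = 3.93 °C
q_cal = C_cal × ΔT = 8.57 × 3.93 = 33.6801 kJ
n = 2.2 / 180.16 = 0.01221 mol
q_rxn = −q_cal = -33.6801 kJ
ΔH = -33.6801 / 0.01221 = -2758 kJ/mol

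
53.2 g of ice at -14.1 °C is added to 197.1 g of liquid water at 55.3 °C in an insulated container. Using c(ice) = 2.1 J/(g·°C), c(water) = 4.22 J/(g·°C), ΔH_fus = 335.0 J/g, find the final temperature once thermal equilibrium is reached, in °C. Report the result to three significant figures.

Heat to bring ice to 0 °C and melt it: q₁ = 53.2×2.1×14.1 + 53.2×335.0 = 19397 J
Heat the water can supply cooling to 0 °C: 197.1×4.22×55.3 = 45996.4 J > q₁, so all ice melts.
Energy balance: 197.1×4.22×(55.3 − T) = 19397 + 53.2×4.22×(T − 0)
831.762(55.3 − T) = 19397 + 224.504 T
45996.4 − 19397 = 1056.266 T
T = 26599.4 / 1056.266 = 25.18 °C

T_f = 25.2 °C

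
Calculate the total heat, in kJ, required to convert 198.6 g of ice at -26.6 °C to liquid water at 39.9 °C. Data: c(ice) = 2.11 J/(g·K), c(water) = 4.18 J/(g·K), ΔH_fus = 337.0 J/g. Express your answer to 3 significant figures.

q1 (heat ice -26.6→0.0 °C): 198.6 × 2.11 × 26.6 = 11147 J
q2 (melt at 0 °C): 198.6 × 337.0 = 66928 J
q3 (heat water 0.0→39.9 °C): 198.6 × 4.18 × 39.9 = 33123 J
Total: 11147 + 66928 + 33123 = 111198 J = 111 kJ

q = 111 kJ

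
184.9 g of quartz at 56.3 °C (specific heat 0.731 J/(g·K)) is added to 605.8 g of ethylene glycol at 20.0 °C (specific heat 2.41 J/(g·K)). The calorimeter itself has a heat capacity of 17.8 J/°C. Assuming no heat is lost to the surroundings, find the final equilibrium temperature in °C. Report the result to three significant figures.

Heat lost by quartz = heat gained by ethylene glycol + calorimeter.
(184.9)(0.731)(56.3 − T) = [(605.8)(2.41) + 17.8](T − 20.0)
135.1619 (56.3 − T) = 1477.778 (T − 20.0)
7609.6 − 135.1619 T = 1477.778 T − 29556
37165.6 = 1612.9399 T
T = 23.04 °C

T_f = 23.0 °C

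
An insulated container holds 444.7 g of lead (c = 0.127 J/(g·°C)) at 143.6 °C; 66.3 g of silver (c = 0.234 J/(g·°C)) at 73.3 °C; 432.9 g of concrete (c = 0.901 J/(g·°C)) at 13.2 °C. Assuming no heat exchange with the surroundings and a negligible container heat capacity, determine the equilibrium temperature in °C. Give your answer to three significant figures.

T_f = 31.2 °C

Σ mᵢcᵢ(T − Tᵢ) = 0  ⇒  T = Σ mᵢcᵢTᵢ / Σ mᵢcᵢ
Σ mᵢcᵢ = 444.7×0.127 + 66.3×0.234 + 432.9×0.901 = 462.0340
Σ mᵢcᵢTᵢ = 56.4769×143.6 + 15.5142×73.3 + 390.0429×13.2 = 14396
T = 14396 / 462.0340 = 31.16 °C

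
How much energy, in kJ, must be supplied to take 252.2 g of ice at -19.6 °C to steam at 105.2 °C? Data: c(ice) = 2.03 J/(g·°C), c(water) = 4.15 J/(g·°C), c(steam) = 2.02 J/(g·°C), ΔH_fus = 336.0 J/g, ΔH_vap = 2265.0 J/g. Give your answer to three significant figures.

q1 (heat ice -19.6→0.0 °C): 252.2 × 2.03 × 19.6 = 10035 J
q2 (melt at 0 °C): 252.2 × 336.0 = 84739 J
q3 (heat water 0.0→100.0 °C): 252.2 × 4.15 × 100.0 = 104663 J
q4 (vaporize at 100 °C): 252.2 × 2265.0 = 571233 J
q5 (heat steam 100.0→105.2 °C): 252.2 × 2.02 × 5.2 = 2649 J
Total: 10035 + 84739 + 104663 + 571233 + 2649 = 773319 J = 773 kJ

q = 773 kJ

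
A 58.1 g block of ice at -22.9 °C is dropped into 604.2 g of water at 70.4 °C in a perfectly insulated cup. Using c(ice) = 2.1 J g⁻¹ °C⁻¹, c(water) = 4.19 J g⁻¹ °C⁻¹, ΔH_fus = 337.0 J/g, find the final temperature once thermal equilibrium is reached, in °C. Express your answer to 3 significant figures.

T_f = 56.2 °C

Heat to bring ice to 0 °C and melt it: q₁ = 58.1×2.1×22.9 + 58.1×337.0 = 22374 J
Heat the water can supply cooling to 0 °C: 604.2×4.19×70.4 = 178224 J > q₁, so all ice melts.
Energy balance: 604.2×4.19×(70.4 − T) = 22374 + 58.1×4.19×(T − 0)
2531.598(70.4 − T) = 22374 + 243.439 T
178224 − 22374 = 2775.037 T
T = 155850 / 2775.037 = 56.16 °C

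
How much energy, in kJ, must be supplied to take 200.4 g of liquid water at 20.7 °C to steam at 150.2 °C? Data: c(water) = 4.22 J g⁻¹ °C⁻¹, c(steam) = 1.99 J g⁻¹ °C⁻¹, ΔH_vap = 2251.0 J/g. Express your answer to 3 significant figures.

q1 (heat water 20.7→100.0 °C): 200.4 × 4.22 × 79.3 = 67063 J
q2 (vaporize at 100 °C): 200.4 × 2251.0 = 451100 J
q3 (heat steam 100.0→150.2 °C): 200.4 × 1.99 × 50.2 = 20020 J
Total: 67063 + 451100 + 20020 = 538183 J = 538 kJ

q = 538 kJ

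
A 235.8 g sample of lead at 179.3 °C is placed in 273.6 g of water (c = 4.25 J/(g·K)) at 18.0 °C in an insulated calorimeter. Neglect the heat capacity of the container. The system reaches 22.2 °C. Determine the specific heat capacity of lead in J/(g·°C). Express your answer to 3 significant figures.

c = 0.132 J/(g·°C)

q_gained = (273.6 × 4.25) × (22.2 − 18.0) = 4884 J
q_lost = 235.8 × c × (179.3 − 22.2) = 37044.18 c
Set equal: c = 4884 / 37044.18 = 0.132 J/(g·°C)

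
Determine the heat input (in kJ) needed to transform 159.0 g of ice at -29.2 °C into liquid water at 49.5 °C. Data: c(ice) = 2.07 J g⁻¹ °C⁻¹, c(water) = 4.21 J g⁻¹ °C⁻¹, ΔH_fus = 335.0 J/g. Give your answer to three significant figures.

q1 (heat ice -29.2→0.0 °C): 159.0 × 2.07 × 29.2 = 9611 J
q2 (melt at 0 °C): 159.0 × 335.0 = 53265 J
q3 (heat water 0.0→49.5 °C): 159.0 × 4.21 × 49.5 = 33135 J
Total: 9611 + 53265 + 33135 = 96011 J = 96.0 kJ

q = 96.0 kJ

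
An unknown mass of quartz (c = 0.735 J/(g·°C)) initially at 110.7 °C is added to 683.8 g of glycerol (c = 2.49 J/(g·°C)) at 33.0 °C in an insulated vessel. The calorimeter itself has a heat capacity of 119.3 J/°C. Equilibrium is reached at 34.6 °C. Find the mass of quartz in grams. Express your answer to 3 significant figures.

m = 52.1 g

q_gained = (683.8 × 2.49 + 119.3) × (34.6 − 33.0) = 2915 J
q_lost = m × 0.735 × (110.7 − 34.6) = 55.9335 m
m = 2915 / 55.9335 = 52.1 g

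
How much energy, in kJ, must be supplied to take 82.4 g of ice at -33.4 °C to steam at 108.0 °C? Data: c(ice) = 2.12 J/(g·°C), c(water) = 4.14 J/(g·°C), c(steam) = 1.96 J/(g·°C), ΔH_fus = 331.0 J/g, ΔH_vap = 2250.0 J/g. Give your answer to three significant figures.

q1 (heat ice -33.4→0.0 °C): 82.4 × 2.12 × 33.4 = 5835 J
q2 (melt at 0 °C): 82.4 × 331.0 = 27274 J
q3 (heat water 0.0→100.0 °C): 82.4 × 4.14 × 100.0 = 34114 J
q4 (vaporize at 100 °C): 82.4 × 2250.0 = 185400 J
q5 (heat steam 100.0→108.0 °C): 82.4 × 1.96 × 8.0 = 1292 J
Total: 5835 + 27274 + 34114 + 185400 + 1292 = 253915 J = 254 kJ

q = 254 kJ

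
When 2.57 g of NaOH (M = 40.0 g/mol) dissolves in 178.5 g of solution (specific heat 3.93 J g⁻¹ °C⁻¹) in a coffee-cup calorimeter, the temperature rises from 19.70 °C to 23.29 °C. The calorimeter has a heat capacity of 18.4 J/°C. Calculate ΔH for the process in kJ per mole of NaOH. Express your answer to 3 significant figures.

ΔH = -40.2 kJ/mol

|ΔT| = |23.29 − 19.70| = 3.59 °C
|q_surr| = (178.5 × 3.93 + 18.4) × 3.59 = 719.905 × 3.59 = 2584 J
n(NaOH) = 2.57 / 40.0 = 0.06425 mol
Temperature rose, so q_rxn = −|q_surr| = -2.584 kJ
ΔH = q_rxn / n = -40.22 kJ/mol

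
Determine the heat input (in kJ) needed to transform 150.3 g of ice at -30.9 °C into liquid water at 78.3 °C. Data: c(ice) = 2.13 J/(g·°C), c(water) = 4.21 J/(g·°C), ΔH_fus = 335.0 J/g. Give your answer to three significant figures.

q1 (heat ice -30.9→0.0 °C): 150.3 × 2.13 × 30.9 = 9892 J
q2 (melt at 0 °C): 150.3 × 335.0 = 50351 J
q3 (heat water 0.0→78.3 °C): 150.3 × 4.21 × 78.3 = 49545 J
Total: 9892 + 50351 + 49545 = 109788 J = 110 kJ

q = 110 kJ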